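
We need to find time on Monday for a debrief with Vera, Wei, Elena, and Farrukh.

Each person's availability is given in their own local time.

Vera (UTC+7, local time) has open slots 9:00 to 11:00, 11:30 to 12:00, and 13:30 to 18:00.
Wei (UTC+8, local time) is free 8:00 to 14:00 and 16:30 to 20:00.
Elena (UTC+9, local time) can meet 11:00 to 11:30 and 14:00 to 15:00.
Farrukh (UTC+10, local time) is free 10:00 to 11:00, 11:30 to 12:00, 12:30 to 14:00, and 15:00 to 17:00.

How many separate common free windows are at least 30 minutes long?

Vera → UTC: 02:00–04:00, 04:30–05:00, 06:30–11:00.
Wei → UTC: 00:00–06:00, 08:30–12:00.
Elena → UTC: 02:00–02:30, 05:00–06:00.
Farrukh → UTC: 00:00–01:00, 01:30–02:00, 02:30–04:00, 05:00–07:00.
Vera ∩ Wei: 02:00–04:00, 04:30–05:00, 08:30–11:00.
Vera ∩ Wei ∩ Elena: 02:00–02:30.
Vera ∩ Wei ∩ Elena ∩ Farrukh: (none).
Windows ≥ 30 min: (none).
That's 0 windows.

0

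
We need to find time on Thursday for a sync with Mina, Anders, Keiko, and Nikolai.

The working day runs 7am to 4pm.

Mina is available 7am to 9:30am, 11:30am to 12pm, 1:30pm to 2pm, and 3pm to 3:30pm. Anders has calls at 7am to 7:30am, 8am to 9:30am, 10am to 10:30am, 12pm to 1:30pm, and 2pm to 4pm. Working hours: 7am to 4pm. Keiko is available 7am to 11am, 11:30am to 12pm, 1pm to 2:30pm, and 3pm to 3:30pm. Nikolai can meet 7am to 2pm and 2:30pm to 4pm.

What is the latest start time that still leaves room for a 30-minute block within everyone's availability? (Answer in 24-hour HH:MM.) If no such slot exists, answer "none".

Anders free within 07:00–16:00: 07:30–08:00, 09:30–10:00, 10:30–12:00, 13:30–14:00.
Mina ∩ Anders: 07:30–08:00, 11:30–12:00, 13:30–14:00.
Mina ∩ Anders ∩ Keiko: 07:30–08:00, 11:30–12:00, 13:30–14:00.
Mina ∩ Anders ∩ Keiko ∩ Nikolai: 07:30–08:00, 11:30–12:00, 13:30–14:00.
Windows ≥ 30 min: 07:30–08:00, 11:30–12:00, 13:30–14:00.
Latest start in the last window 13:30–14:00 is 14:00 − 30 min = 13:30.

13:30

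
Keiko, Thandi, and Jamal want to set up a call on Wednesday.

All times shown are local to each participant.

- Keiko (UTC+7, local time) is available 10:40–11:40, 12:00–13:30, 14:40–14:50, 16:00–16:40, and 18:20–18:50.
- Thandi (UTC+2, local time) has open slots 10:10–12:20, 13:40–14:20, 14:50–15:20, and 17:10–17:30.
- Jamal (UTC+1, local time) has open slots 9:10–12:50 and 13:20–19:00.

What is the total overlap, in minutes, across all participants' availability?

50 minutes

Keiko → UTC: 03:40–04:40, 05:00–06:30, 07:40–07:50, 09:00–09:40, 11:20–11:50.
Thandi → UTC: 08:10–10:20, 11:40–12:20, 12:50–13:20, 15:10–15:30.
Jamal → UTC: 08:10–11:50, 12:20–18:00.
Keiko ∩ Thandi: 09:00–09:40, 11:40–11:50.
Keiko ∩ Thandi ∩ Jamal: 09:00–09:40, 11:40–11:50.
Total common minutes: 40 + 10 = 50.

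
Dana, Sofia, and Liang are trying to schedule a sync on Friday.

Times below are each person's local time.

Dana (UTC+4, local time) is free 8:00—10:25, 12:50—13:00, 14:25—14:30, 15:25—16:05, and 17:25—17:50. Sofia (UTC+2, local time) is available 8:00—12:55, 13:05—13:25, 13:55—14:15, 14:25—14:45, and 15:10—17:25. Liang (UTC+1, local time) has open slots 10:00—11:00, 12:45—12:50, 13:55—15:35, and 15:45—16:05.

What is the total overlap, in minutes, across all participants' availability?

Dana → UTC: 04:00–06:25, 08:50–09:00, 10:25–10:30, 11:25–12:05, 13:25–13:50.
Sofia → UTC: 06:00–10:55, 11:05–11:25, 11:55–12:15, 12:25–12:45, 13:10–15:25.
Liang → UTC: 09:00–10:00, 11:45–11:50, 12:55–14:35, 14:45–15:05.
Dana ∩ Sofia: 06:00–06:25, 08:50–09:00, 10:25–10:30, 11:55–12:05, 13:25–13:50.
Dana ∩ Sofia ∩ Liang: 13:25–13:50.
Total common minutes: 25.

25 minutes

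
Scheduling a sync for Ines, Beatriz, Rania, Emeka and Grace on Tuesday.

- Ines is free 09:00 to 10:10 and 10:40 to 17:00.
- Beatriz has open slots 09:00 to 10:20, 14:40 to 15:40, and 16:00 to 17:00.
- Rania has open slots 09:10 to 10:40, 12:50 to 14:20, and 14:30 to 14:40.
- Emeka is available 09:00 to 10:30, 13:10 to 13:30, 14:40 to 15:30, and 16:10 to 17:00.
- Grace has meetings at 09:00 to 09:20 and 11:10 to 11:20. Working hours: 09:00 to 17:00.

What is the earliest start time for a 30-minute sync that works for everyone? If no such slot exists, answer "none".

Grace free within 09:00–17:00: 09:20–11:10, 11:20–17:00.
Ines ∩ Beatriz: 09:00–10:10, 14:40–15:40, 16:00–17:00.
Ines ∩ Beatriz ∩ Rania: 09:10–10:10.
Ines ∩ Beatriz ∩ Rania ∩ Emeka: 09:10–10:10.
Ines ∩ Beatriz ∩ Rania ∩ Emeka ∩ Grace: 09:20–10:10.
Windows ≥ 30 min: 09:20–10:10.
Earliest such window starts at 09:20.

09:20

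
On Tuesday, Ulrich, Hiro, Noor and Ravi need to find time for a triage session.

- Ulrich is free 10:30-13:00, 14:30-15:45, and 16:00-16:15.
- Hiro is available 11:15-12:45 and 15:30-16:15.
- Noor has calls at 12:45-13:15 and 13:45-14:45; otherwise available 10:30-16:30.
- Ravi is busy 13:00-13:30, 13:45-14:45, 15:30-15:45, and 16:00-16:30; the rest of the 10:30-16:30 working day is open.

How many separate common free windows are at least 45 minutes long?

Noor free within 10:30–16:30: 10:30–12:45, 13:15–13:45, 14:45–16:30.
Ravi free within 10:30–16:30: 10:30–13:00, 13:30–13:45, 14:45–15:30, 15:45–16:00.
Ulrich ∩ Hiro: 11:15–12:45, 15:30–15:45, 16:00–16:15.
Ulrich ∩ Hiro ∩ Noor: 11:15–12:45, 15:30–15:45, 16:00–16:15.
Ulrich ∩ Hiro ∩ Noor ∩ Ravi: 11:15–12:45.
Windows ≥ 45 min: 11:15–12:45.
That's 1 window.

1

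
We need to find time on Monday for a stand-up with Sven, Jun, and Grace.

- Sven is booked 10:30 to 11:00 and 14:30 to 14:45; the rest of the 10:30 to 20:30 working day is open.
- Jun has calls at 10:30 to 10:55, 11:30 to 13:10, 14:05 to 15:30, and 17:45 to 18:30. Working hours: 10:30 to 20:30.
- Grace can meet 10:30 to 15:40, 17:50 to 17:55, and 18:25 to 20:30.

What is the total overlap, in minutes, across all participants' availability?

215 minutes

Sven free within 10:30–20:30: 11:00–14:30, 14:45–20:30.
Jun free within 10:30–20:30: 10:55–11:30, 13:10–14:05, 15:30–17:45, 18:30–20:30.
Sven ∩ Jun: 11:00–11:30, 13:10–14:05, 15:30–17:45, 18:30–20:30.
Sven ∩ Jun ∩ Grace: 11:00–11:30, 13:10–14:05, 15:30–15:40, 18:30–20:30.
Total common minutes: 30 + 55 + 10 + 120 = 215.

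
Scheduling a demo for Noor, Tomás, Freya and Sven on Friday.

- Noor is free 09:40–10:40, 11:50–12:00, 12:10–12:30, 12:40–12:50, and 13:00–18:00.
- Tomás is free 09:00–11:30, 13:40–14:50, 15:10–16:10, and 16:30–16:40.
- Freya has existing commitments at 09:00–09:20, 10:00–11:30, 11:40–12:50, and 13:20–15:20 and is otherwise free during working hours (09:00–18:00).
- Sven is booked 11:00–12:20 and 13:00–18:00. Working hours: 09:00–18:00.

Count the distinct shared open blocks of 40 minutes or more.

0

Freya free within 09:00–18:00: 09:20–10:00, 11:30–11:40, 12:50–13:20, 15:20–18:00.
Sven free within 09:00–18:00: 09:00–11:00, 12:20–13:00.
Noor ∩ Tomás: 09:40–10:40, 13:40–14:50, 15:10–16:10, 16:30–16:40.
Noor ∩ Tomás ∩ Freya: 09:40–10:00, 15:20–16:10, 16:30–16:40.
Noor ∩ Tomás ∩ Freya ∩ Sven: 09:40–10:00.
Windows ≥ 40 min: (none).
That's 0 windows.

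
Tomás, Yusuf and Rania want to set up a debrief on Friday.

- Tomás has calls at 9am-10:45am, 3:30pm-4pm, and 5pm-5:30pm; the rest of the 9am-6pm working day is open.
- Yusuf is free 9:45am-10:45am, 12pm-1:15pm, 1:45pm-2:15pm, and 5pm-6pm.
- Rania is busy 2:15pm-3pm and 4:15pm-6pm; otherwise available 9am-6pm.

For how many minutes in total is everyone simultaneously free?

Tomás free within 09:00–18:00: 10:45–15:30, 16:00–17:00, 17:30–18:00.
Rania free within 09:00–18:00: 09:00–14:15, 15:00–16:15.
Tomás ∩ Yusuf: 12:00–13:15, 13:45–14:15, 17:30–18:00.
Tomás ∩ Yusuf ∩ Rania: 12:00–13:15, 13:45–14:15.
Total common minutes: 75 + 30 = 105.

105 minutes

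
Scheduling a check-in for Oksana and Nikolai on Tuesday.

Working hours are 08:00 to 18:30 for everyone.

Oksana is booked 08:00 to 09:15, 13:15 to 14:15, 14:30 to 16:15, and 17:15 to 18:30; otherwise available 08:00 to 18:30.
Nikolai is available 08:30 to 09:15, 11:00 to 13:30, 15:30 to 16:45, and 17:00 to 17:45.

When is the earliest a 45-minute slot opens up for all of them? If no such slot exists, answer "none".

Oksana free within 08:00–18:30: 09:15–13:15, 14:15–14:30, 16:15–17:15.
Oksana ∩ Nikolai: 11:00–13:15, 16:15–16:45, 17:00–17:15.
Windows ≥ 45 min: 11:00–13:15.
Earliest such window starts at 11:00.

11:00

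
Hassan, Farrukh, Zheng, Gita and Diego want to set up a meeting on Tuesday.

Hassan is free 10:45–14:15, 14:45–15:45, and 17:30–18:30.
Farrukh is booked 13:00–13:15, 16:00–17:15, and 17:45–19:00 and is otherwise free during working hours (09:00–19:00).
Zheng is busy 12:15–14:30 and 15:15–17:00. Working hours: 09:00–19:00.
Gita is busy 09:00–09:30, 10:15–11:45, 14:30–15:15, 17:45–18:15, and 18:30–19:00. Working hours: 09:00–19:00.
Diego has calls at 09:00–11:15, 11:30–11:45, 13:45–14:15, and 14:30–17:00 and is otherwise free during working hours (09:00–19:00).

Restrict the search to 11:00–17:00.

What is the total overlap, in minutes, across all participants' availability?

Farrukh free within 09:00–19:00: 09:00–13:00, 13:15–16:00, 17:15–17:45.
Zheng free within 09:00–19:00: 09:00–12:15, 14:30–15:15, 17:00–19:00.
Gita free within 09:00–19:00: 09:30–10:15, 11:45–14:30, 15:15–17:45, 18:15–18:30.
Diego free within 09:00–19:00: 11:15–11:30, 11:45–13:45, 14:15–14:30, 17:00–19:00.
Hassan ∩ Farrukh: 10:45–13:00, 13:15–14:15, 14:45–15:45, 17:30–17:45.
Hassan ∩ Farrukh ∩ Zheng: 10:45–12:15, 14:45–15:15, 17:30–17:45.
Hassan ∩ Farrukh ∩ Zheng ∩ Gita: 11:45–12:15, 17:30–17:45.
Hassan ∩ Farrukh ∩ Zheng ∩ Gita ∩ Diego: 11:45–12:15, 17:30–17:45.
Restricted to 11:00–17:00: 11:45–12:15.
Total common minutes: 30.

30 minutes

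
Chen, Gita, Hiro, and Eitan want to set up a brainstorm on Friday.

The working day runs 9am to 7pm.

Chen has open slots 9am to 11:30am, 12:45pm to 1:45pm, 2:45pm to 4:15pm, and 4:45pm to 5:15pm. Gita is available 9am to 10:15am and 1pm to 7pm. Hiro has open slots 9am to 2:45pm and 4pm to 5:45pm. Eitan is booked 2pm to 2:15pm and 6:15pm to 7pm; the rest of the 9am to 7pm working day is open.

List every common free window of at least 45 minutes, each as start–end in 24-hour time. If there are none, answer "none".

09:00–10:15, 13:00–13:45

Eitan free within 09:00–19:00: 09:00–14:00, 14:15–18:15.
Chen ∩ Gita: 09:00–10:15, 13:00–13:45, 14:45–16:15, 16:45–17:15.
Chen ∩ Gita ∩ Hiro: 09:00–10:15, 13:00–13:45, 16:00–16:15, 16:45–17:15.
Chen ∩ Gita ∩ Hiro ∩ Eitan: 09:00–10:15, 13:00–13:45, 16:00–16:15, 16:45–17:15.
Windows ≥ 45 min: 09:00–10:15, 13:00–13:45.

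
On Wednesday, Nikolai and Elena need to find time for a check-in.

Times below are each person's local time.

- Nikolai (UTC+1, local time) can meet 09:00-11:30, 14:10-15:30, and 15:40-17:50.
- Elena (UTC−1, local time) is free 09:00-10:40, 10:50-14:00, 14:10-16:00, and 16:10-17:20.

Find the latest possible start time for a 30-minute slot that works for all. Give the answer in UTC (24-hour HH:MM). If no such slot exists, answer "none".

Nikolai → UTC: 08:00–10:30, 13:10–14:30, 14:40–16:50.
Elena → UTC: 10:00–11:40, 11:50–15:00, 15:10–17:00, 17:10–18:20.
Nikolai ∩ Elena: 10:00–10:30, 13:10–14:30, 14:40–15:00, 15:10–16:50.
Windows ≥ 30 min: 10:00–10:30, 13:10–14:30, 15:10–16:50.
Latest start in the last window 15:10–16:50 is 16:50 − 30 min = 16:20.

16:20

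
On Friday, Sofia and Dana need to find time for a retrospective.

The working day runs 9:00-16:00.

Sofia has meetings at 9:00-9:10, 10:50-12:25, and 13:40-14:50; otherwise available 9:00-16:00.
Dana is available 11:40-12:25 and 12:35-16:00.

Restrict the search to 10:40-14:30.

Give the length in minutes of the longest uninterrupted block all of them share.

Sofia free within 09:00–16:00: 09:10–10:50, 12:25–13:40, 14:50–16:00.
Sofia ∩ Dana: 12:35–13:40, 14:50–16:00.
Restricted to 10:40–14:30: 12:35–13:40.
Single common window of 65 minutes.

65 minutes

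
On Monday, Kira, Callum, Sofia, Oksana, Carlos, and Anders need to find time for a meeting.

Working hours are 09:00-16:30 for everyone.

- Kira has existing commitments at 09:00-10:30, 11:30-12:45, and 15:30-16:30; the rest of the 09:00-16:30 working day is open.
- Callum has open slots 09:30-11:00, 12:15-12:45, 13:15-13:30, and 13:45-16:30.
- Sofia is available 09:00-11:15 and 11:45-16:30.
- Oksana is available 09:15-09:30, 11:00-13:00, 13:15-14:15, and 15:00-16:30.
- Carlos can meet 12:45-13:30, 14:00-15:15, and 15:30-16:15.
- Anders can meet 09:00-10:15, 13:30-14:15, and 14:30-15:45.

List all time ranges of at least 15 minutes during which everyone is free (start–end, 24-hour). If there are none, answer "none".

14:00–14:15, 15:00–15:15

Kira free within 09:00–16:30: 10:30–11:30, 12:45–15:30.
Kira ∩ Callum: 10:30–11:00, 13:15–13:30, 13:45–15:30.
Kira ∩ Callum ∩ Sofia: 10:30–11:00, 13:15–13:30, 13:45–15:30.
Kira ∩ Callum ∩ Sofia ∩ Oksana: 13:15–13:30, 13:45–14:15, 15:00–15:30.
Kira ∩ Callum ∩ Sofia ∩ Oksana ∩ Carlos: 13:15–13:30, 14:00–14:15, 15:00–15:15.
Kira ∩ Callum ∩ Sofia ∩ Oksana ∩ Carlos ∩ Anders: 14:00–14:15, 15:00–15:15.
Windows ≥ 15 min: 14:00–14:15, 15:00–15:15.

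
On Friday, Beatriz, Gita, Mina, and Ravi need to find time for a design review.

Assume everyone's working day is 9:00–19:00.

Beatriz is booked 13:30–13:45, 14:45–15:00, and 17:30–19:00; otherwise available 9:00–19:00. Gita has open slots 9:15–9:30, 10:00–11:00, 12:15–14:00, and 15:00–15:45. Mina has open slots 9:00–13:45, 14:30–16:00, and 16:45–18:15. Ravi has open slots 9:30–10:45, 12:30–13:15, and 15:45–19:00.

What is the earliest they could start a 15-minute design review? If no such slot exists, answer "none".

Beatriz free within 09:00–19:00: 09:00–13:30, 13:45–14:45, 15:00–17:30.
Beatriz ∩ Gita: 09:15–09:30, 10:00–11:00, 12:15–13:30, 13:45–14:00, 15:00–15:45.
Beatriz ∩ Gita ∩ Mina: 09:15–09:30, 10:00–11:00, 12:15–13:30, 15:00–15:45.
Beatriz ∩ Gita ∩ Mina ∩ Ravi: 10:00–10:45, 12:30–13:15.
Windows ≥ 15 min: 10:00–10:45, 12:30–13:15.
Earliest such window starts at 10:00.

10:00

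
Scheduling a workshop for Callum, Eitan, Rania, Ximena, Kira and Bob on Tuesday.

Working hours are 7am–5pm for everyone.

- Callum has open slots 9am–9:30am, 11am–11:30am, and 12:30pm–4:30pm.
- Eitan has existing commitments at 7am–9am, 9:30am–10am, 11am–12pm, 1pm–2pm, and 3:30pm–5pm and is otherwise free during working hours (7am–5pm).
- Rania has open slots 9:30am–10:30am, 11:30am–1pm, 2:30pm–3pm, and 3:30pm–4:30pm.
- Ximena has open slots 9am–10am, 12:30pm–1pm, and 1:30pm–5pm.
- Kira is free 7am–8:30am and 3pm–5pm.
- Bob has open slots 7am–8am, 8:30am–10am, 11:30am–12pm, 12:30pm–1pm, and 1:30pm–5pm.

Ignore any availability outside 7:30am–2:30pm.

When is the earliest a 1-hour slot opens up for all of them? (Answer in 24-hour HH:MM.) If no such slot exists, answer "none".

Eitan free within 07:00–17:00: 09:00–09:30, 10:00–11:00, 12:00–13:00, 14:00–15:30.
Callum ∩ Eitan: 09:00–09:30, 12:30–13:00, 14:00–15:30.
Callum ∩ Eitan ∩ Rania: 12:30–13:00, 14:30–15:00.
Callum ∩ Eitan ∩ Rania ∩ Ximena: 12:30–13:00, 14:30–15:00.
Callum ∩ Eitan ∩ Rania ∩ Ximena ∩ Kira: (none).
Callum ∩ Eitan ∩ Rania ∩ Ximena ∩ Kira ∩ Bob: (none).
Restricted to 07:30–14:30: (none).
Windows ≥ 60 min: (none).

none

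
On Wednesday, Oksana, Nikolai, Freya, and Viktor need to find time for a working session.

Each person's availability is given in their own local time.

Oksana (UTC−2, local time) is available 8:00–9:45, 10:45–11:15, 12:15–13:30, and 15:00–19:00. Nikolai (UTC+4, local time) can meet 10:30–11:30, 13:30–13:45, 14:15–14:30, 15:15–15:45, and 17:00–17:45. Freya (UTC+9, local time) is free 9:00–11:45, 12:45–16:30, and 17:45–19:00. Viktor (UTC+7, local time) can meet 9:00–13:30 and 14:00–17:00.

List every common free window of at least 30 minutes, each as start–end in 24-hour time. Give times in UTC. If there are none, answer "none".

none

Oksana → UTC: 10:00–11:45, 12:45–13:15, 14:15–15:30, 17:00–21:00.
Nikolai → UTC: 06:30–07:30, 09:30–09:45, 10:15–10:30, 11:15–11:45, 13:00–13:45.
Freya → UTC: 00:00–02:45, 03:45–07:30, 08:45–10:00.
Viktor → UTC: 02:00–06:30, 07:00–10:00.
Oksana ∩ Nikolai: 10:15–10:30, 11:15–11:45, 13:00–13:15.
Oksana ∩ Nikolai ∩ Freya: (none).
Oksana ∩ Nikolai ∩ Freya ∩ Viktor: (none).
Windows ≥ 30 min: (none).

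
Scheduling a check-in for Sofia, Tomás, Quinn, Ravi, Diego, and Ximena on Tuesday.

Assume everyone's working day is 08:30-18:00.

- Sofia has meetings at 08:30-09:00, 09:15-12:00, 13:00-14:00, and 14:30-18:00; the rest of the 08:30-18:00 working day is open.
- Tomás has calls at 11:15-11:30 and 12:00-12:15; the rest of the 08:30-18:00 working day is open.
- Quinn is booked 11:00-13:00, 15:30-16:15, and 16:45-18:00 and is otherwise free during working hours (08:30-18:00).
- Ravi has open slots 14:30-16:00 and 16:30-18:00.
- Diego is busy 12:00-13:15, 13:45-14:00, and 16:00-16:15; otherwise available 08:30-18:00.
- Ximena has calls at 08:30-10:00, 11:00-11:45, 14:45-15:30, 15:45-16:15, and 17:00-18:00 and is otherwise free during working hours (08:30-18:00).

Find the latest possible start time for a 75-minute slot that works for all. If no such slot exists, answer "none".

none

Sofia free within 08:30–18:00: 09:00–09:15, 12:00–13:00, 14:00–14:30.
Tomás free within 08:30–18:00: 08:30–11:15, 11:30–12:00, 12:15–18:00.
Quinn free within 08:30–18:00: 08:30–11:00, 13:00–15:30, 16:15–16:45.
Diego free within 08:30–18:00: 08:30–12:00, 13:15–13:45, 14:00–16:00, 16:15–18:00.
Ximena free within 08:30–18:00: 10:00–11:00, 11:45–14:45, 15:30–15:45, 16:15–17:00.
Sofia ∩ Tomás: 09:00–09:15, 12:15–13:00, 14:00–14:30.
Sofia ∩ Tomás ∩ Quinn: 09:00–09:15, 14:00–14:30.
Sofia ∩ Tomás ∩ Quinn ∩ Ravi: (none).
Sofia ∩ Tomás ∩ Quinn ∩ Ravi ∩ Diego: (none).
Sofia ∩ Tomás ∩ Quinn ∩ Ravi ∩ Diego ∩ Ximena: (none).
Windows ≥ 75 min: (none).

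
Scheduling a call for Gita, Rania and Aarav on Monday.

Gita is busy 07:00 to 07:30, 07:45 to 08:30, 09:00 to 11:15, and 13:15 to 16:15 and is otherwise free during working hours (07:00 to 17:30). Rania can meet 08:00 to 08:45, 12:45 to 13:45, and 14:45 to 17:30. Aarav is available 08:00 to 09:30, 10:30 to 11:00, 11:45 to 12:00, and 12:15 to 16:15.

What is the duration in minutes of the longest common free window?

30 minutes

Gita free within 07:00–17:30: 07:30–07:45, 08:30–09:00, 11:15–13:15, 16:15–17:30.
Gita ∩ Rania: 08:30–08:45, 12:45–13:15, 16:15–17:30.
Gita ∩ Rania ∩ Aarav: 08:30–08:45, 12:45–13:15.
Common window lengths: 15, 30 min; longest is 30.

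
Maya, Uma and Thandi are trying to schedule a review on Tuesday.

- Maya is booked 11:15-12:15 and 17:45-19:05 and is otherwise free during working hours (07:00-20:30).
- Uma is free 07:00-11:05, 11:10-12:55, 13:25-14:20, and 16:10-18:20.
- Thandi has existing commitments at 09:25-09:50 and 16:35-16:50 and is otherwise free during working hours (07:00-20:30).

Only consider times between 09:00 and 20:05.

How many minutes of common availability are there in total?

Maya free within 07:00–20:30: 07:00–11:15, 12:15–17:45, 19:05–20:30.
Thandi free within 07:00–20:30: 07:00–09:25, 09:50–16:35, 16:50–20:30.
Maya ∩ Uma: 07:00–11:05, 11:10–11:15, 12:15–12:55, 13:25–14:20, 16:10–17:45.
Maya ∩ Uma ∩ Thandi: 07:00–09:25, 09:50–11:05, 11:10–11:15, 12:15–12:55, 13:25–14:20, 16:10–16:35, 16:50–17:45.
Restricted to 09:00–20:05: 09:00–09:25, 09:50–11:05, 11:10–11:15, 12:15–12:55, 13:25–14:20, 16:10–16:35, 16:50–17:45.
Total common minutes: 25 + 75 + 5 + 40 + 55 + 25 + 55 = 280.

280 minutes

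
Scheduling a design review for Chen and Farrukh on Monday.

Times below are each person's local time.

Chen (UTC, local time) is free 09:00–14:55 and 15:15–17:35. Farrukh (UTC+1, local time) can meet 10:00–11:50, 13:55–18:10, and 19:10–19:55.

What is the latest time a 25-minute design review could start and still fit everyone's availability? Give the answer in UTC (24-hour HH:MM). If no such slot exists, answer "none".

Chen → UTC: 09:00–14:55, 15:15–17:35.
Farrukh → UTC: 09:00–10:50, 12:55–17:10, 18:10–18:55.
Chen ∩ Farrukh: 09:00–10:50, 12:55–14:55, 15:15–17:10.
Windows ≥ 25 min: 09:00–10:50, 12:55–14:55, 15:15–17:10.
Latest start in the last window 15:15–17:10 is 17:10 − 25 min = 16:45.

16:45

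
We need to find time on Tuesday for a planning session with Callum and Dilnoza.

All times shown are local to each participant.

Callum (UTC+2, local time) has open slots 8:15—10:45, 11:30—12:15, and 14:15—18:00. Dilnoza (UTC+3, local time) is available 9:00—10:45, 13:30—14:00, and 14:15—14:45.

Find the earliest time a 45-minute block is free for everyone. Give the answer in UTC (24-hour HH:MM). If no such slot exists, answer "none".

06:15

Callum → UTC: 06:15–08:45, 09:30–10:15, 12:15–16:00.
Dilnoza → UTC: 06:00–07:45, 10:30–11:00, 11:15–11:45.
Callum ∩ Dilnoza: 06:15–07:45.
Windows ≥ 45 min: 06:15–07:45.
Earliest such window starts at 06:15.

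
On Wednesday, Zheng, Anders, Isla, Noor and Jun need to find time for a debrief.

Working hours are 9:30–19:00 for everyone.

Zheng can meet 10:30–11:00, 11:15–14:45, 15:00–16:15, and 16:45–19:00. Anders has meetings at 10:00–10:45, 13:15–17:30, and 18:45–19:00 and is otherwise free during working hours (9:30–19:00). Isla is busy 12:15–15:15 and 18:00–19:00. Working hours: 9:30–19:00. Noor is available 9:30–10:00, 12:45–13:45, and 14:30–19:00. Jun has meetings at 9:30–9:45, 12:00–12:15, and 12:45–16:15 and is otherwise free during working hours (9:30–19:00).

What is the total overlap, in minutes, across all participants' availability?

30 minutes

Anders free within 09:30–19:00: 09:30–10:00, 10:45–13:15, 17:30–18:45.
Isla free within 09:30–19:00: 09:30–12:15, 15:15–18:00.
Jun free within 09:30–19:00: 09:45–12:00, 12:15–12:45, 16:15–19:00.
Zheng ∩ Anders: 10:45–11:00, 11:15–13:15, 17:30–18:45.
Zheng ∩ Anders ∩ Isla: 10:45–11:00, 11:15–12:15, 17:30–18:00.
Zheng ∩ Anders ∩ Isla ∩ Noor: 17:30–18:00.
Zheng ∩ Anders ∩ Isla ∩ Noor ∩ Jun: 17:30–18:00.
Total common minutes: 30.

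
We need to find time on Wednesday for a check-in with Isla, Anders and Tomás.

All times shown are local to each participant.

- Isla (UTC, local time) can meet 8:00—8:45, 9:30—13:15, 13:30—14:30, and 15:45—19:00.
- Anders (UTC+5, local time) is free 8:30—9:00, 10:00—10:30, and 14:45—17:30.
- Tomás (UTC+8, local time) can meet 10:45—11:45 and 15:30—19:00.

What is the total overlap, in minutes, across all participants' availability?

75 minutes

Isla → UTC: 08:00–08:45, 09:30–13:15, 13:30–14:30, 15:45–19:00.
Anders → UTC: 03:30–04:00, 05:00–05:30, 09:45–12:30.
Tomás → UTC: 02:45–03:45, 07:30–11:00.
Isla ∩ Anders: 09:45–12:30.
Isla ∩ Anders ∩ Tomás: 09:45–11:00.
Total common minutes: 75.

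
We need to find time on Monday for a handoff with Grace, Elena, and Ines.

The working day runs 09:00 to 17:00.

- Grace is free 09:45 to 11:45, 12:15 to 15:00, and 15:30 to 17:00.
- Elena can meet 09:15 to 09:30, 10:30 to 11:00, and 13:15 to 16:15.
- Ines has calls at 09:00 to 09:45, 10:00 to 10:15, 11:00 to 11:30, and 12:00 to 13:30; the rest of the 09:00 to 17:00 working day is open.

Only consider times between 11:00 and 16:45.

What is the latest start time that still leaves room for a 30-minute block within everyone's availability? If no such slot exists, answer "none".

Ines free within 09:00–17:00: 09:45–10:00, 10:15–11:00, 11:30–12:00, 13:30–17:00.
Grace ∩ Elena: 10:30–11:00, 13:15–15:00, 15:30–16:15.
Grace ∩ Elena ∩ Ines: 10:30–11:00, 13:30–15:00, 15:30–16:15.
Restricted to 11:00–16:45: 13:30–15:00, 15:30–16:15.
Windows ≥ 30 min: 13:30–15:00, 15:30–16:15.
Latest start in the last window 15:30–16:15 is 16:15 − 30 min = 15:45.

15:45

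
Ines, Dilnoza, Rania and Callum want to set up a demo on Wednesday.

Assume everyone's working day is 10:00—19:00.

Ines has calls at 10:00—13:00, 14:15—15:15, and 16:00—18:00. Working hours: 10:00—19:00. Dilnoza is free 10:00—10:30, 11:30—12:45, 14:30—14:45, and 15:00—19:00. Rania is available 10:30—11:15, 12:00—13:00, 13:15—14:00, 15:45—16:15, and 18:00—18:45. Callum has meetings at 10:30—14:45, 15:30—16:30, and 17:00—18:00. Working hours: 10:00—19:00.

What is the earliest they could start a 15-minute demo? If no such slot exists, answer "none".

Ines free within 10:00–19:00: 13:00–14:15, 15:15–16:00, 18:00–19:00.
Callum free within 10:00–19:00: 10:00–10:30, 14:45–15:30, 16:30–17:00, 18:00–19:00.
Ines ∩ Dilnoza: 15:15–16:00, 18:00–19:00.
Ines ∩ Dilnoza ∩ Rania: 15:45–16:00, 18:00–18:45.
Ines ∩ Dilnoza ∩ Rania ∩ Callum: 18:00–18:45.
Windows ≥ 15 min: 18:00–18:45.
Earliest such window starts at 18:00.

18:00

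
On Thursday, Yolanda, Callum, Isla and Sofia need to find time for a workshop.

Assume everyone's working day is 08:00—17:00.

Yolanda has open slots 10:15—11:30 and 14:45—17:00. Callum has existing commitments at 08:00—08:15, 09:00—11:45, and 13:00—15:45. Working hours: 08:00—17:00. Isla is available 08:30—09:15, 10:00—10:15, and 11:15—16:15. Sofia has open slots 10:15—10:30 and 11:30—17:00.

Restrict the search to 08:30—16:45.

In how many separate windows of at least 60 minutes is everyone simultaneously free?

Callum free within 08:00–17:00: 08:15–09:00, 11:45–13:00, 15:45–17:00.
Yolanda ∩ Callum: 15:45–17:00.
Yolanda ∩ Callum ∩ Isla: 15:45–16:15.
Yolanda ∩ Callum ∩ Isla ∩ Sofia: 15:45–16:15.
Restricted to 08:30–16:45: 15:45–16:15.
Windows ≥ 60 min: (none).
That's 0 windows.

0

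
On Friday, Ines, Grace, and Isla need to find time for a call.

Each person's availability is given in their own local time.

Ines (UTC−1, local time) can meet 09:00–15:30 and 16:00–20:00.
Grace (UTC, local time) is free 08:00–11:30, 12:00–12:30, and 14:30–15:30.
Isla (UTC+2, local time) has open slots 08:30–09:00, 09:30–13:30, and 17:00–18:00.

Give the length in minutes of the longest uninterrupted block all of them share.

Ines → UTC: 10:00–16:30, 17:00–21:00.
Grace → UTC: 08:00–11:30, 12:00–12:30, 14:30–15:30.
Isla → UTC: 06:30–07:00, 07:30–11:30, 15:00–16:00.
Ines ∩ Grace: 10:00–11:30, 12:00–12:30, 14:30–15:30.
Ines ∩ Grace ∩ Isla: 10:00–11:30, 15:00–15:30.
Common window lengths: 90, 30 min; longest is 90.

90 minutes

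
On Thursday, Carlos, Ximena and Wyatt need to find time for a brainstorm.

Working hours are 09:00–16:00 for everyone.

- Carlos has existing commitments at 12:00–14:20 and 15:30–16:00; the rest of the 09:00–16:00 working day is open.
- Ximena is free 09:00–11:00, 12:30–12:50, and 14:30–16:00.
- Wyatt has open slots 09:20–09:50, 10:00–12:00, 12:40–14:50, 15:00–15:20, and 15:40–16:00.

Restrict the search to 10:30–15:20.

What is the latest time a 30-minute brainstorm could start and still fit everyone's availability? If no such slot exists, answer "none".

10:30

Carlos free within 09:00–16:00: 09:00–12:00, 14:20–15:30.
Carlos ∩ Ximena: 09:00–11:00, 14:30–15:30.
Carlos ∩ Ximena ∩ Wyatt: 09:20–09:50, 10:00–11:00, 14:30–14:50, 15:00–15:20.
Restricted to 10:30–15:20: 10:30–11:00, 14:30–14:50, 15:00–15:20.
Windows ≥ 30 min: 10:30–11:00.
Latest start in the last window 10:30–11:00 is 11:00 − 30 min = 10:30.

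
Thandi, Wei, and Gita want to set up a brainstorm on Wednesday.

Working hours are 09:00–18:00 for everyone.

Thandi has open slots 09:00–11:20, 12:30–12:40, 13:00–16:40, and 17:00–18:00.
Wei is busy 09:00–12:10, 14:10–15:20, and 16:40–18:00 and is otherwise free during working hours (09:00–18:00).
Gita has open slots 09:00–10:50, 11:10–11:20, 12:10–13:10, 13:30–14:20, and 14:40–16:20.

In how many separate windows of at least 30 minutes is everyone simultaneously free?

Wei free within 09:00–18:00: 12:10–14:10, 15:20–16:40.
Thandi ∩ Wei: 12:30–12:40, 13:00–14:10, 15:20–16:40.
Thandi ∩ Wei ∩ Gita: 12:30–12:40, 13:00–13:10, 13:30–14:10, 15:20–16:20.
Windows ≥ 30 min: 13:30–14:10, 15:20–16:20.
That's 2 windows.

2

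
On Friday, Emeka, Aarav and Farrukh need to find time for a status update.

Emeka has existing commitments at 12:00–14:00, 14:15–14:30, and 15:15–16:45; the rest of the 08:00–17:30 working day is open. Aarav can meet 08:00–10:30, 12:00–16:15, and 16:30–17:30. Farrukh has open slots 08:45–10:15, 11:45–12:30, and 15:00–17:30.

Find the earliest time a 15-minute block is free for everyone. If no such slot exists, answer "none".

Emeka free within 08:00–17:30: 08:00–12:00, 14:00–14:15, 14:30–15:15, 16:45–17:30.
Emeka ∩ Aarav: 08:00–10:30, 14:00–14:15, 14:30–15:15, 16:45–17:30.
Emeka ∩ Aarav ∩ Farrukh: 08:45–10:15, 15:00–15:15, 16:45–17:30.
Windows ≥ 15 min: 08:45–10:15, 15:00–15:15, 16:45–17:30.
Earliest such window starts at 08:45.

08:45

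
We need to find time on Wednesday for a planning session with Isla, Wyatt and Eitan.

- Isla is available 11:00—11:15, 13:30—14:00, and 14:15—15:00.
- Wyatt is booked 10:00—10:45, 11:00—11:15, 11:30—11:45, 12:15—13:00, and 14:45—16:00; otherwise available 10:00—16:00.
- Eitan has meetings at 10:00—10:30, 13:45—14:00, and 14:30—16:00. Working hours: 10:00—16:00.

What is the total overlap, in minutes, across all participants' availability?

30 minutes

Wyatt free within 10:00–16:00: 10:45–11:00, 11:15–11:30, 11:45–12:15, 13:00–14:45.
Eitan free within 10:00–16:00: 10:30–13:45, 14:00–14:30.
Isla ∩ Wyatt: 13:30–14:00, 14:15–14:45.
Isla ∩ Wyatt ∩ Eitan: 13:30–13:45, 14:15–14:30.
Total common minutes: 15 + 15 = 30.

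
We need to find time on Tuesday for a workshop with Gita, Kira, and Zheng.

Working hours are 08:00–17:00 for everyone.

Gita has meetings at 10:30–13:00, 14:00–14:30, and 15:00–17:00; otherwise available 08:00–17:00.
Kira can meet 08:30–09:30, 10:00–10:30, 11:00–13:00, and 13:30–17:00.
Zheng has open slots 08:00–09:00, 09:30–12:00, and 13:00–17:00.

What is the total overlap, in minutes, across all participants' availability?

Gita free within 08:00–17:00: 08:00–10:30, 13:00–14:00, 14:30–15:00.
Gita ∩ Kira: 08:30–09:30, 10:00–10:30, 13:30–14:00, 14:30–15:00.
Gita ∩ Kira ∩ Zheng: 08:30–09:00, 10:00–10:30, 13:30–14:00, 14:30–15:00.
Total common minutes: 30 + 30 + 30 + 30 = 120.

120 minutes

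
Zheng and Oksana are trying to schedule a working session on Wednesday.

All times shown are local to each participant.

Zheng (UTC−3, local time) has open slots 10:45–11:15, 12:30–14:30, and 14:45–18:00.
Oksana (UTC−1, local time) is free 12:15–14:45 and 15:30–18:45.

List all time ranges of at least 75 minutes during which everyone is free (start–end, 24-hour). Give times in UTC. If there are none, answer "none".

Zheng → UTC: 13:45–14:15, 15:30–17:30, 17:45–21:00.
Oksana → UTC: 13:15–15:45, 16:30–19:45.
Zheng ∩ Oksana: 13:45–14:15, 15:30–15:45, 16:30–17:30, 17:45–19:45.
Windows ≥ 75 min: 17:45–19:45.

17:45–19:45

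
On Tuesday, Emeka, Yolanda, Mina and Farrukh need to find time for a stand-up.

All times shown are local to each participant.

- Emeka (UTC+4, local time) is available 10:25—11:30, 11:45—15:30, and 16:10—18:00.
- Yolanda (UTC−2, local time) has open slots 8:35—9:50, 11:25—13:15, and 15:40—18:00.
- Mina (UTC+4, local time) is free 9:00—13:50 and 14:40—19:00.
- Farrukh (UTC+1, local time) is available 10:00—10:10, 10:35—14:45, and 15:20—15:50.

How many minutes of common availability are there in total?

Emeka → UTC: 06:25–07:30, 07:45–11:30, 12:10–14:00.
Yolanda → UTC: 10:35–11:50, 13:25–15:15, 17:40–20:00.
Mina → UTC: 05:00–09:50, 10:40–15:00.
Farrukh → UTC: 09:00–09:10, 09:35–13:45, 14:20–14:50.
Emeka ∩ Yolanda: 10:35–11:30, 13:25–14:00.
Emeka ∩ Yolanda ∩ Mina: 10:40–11:30, 13:25–14:00.
Emeka ∩ Yolanda ∩ Mina ∩ Farrukh: 10:40–11:30, 13:25–13:45.
Total common minutes: 50 + 20 = 70.

70 minutes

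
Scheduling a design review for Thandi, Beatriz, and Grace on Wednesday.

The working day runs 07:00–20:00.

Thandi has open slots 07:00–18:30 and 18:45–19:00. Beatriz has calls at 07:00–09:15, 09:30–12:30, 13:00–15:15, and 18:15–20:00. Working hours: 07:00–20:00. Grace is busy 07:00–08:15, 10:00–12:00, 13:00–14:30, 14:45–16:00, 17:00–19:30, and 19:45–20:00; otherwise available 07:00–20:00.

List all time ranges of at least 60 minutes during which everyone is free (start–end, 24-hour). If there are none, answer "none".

Beatriz free within 07:00–20:00: 09:15–09:30, 12:30–13:00, 15:15–18:15.
Grace free within 07:00–20:00: 08:15–10:00, 12:00–13:00, 14:30–14:45, 16:00–17:00, 19:30–19:45.
Thandi ∩ Beatriz: 09:15–09:30, 12:30–13:00, 15:15–18:15.
Thandi ∩ Beatriz ∩ Grace: 09:15–09:30, 12:30–13:00, 16:00–17:00.
Windows ≥ 60 min: 16:00–17:00.

16:00–17:00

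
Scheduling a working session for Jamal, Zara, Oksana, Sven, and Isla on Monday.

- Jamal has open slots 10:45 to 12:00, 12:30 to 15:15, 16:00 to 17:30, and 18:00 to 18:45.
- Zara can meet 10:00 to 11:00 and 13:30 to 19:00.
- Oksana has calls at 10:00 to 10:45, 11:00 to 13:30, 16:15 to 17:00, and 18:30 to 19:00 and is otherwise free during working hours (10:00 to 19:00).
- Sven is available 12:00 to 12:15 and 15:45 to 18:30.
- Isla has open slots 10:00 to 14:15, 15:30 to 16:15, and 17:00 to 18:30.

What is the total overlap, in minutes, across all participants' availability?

75 minutes

Oksana free within 10:00–19:00: 10:45–11:00, 13:30–16:15, 17:00–18:30.
Jamal ∩ Zara: 10:45–11:00, 13:30–15:15, 16:00–17:30, 18:00–18:45.
Jamal ∩ Zara ∩ Oksana: 10:45–11:00, 13:30–15:15, 16:00–16:15, 17:00–17:30, 18:00–18:30.
Jamal ∩ Zara ∩ Oksana ∩ Sven: 16:00–16:15, 17:00–17:30, 18:00–18:30.
Jamal ∩ Zara ∩ Oksana ∩ Sven ∩ Isla: 16:00–16:15, 17:00–17:30, 18:00–18:30.
Total common minutes: 15 + 30 + 30 = 75.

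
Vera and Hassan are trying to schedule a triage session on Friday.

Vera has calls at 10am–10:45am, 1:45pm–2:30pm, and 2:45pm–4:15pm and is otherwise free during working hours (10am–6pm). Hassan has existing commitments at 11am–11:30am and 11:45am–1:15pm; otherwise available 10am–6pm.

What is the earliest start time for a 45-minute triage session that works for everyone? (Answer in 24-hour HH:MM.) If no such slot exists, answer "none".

Vera free within 10:00–18:00: 10:45–13:45, 14:30–14:45, 16:15–18:00.
Hassan free within 10:00–18:00: 10:00–11:00, 11:30–11:45, 13:15–18:00.
Vera ∩ Hassan: 10:45–11:00, 11:30–11:45, 13:15–13:45, 14:30–14:45, 16:15–18:00.
Windows ≥ 45 min: 16:15–18:00.
Earliest such window starts at 16:15.

16:15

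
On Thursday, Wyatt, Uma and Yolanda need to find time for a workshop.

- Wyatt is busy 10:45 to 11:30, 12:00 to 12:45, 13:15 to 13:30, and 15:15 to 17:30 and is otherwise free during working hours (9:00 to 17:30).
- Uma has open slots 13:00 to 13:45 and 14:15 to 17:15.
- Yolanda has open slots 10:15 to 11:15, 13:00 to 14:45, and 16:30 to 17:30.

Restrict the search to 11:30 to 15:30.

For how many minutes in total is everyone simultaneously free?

Wyatt free within 09:00–17:30: 09:00–10:45, 11:30–12:00, 12:45–13:15, 13:30–15:15.
Wyatt ∩ Uma: 13:00–13:15, 13:30–13:45, 14:15–15:15.
Wyatt ∩ Uma ∩ Yolanda: 13:00–13:15, 13:30–13:45, 14:15–14:45.
Restricted to 11:30–15:30: 13:00–13:15, 13:30–13:45, 14:15–14:45.
Total common minutes: 15 + 15 + 30 = 60.

60 minutes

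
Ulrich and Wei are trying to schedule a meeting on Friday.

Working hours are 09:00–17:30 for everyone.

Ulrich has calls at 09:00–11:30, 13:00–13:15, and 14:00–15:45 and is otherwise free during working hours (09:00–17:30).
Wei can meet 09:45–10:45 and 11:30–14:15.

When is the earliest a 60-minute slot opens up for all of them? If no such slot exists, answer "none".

11:30

Ulrich free within 09:00–17:30: 11:30–13:00, 13:15–14:00, 15:45–17:30.
Ulrich ∩ Wei: 11:30–13:00, 13:15–14:00.
Windows ≥ 60 min: 11:30–13:00.
Earliest such window starts at 11:30.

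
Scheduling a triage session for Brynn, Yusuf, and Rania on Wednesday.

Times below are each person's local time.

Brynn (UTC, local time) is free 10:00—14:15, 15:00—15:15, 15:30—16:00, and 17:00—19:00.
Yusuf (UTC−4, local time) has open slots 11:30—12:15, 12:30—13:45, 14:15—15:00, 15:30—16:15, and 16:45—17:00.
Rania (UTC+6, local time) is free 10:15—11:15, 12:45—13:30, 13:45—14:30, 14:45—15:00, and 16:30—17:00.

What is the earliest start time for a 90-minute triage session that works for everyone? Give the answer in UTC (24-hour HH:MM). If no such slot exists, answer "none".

none

Brynn → UTC: 10:00–14:15, 15:00–15:15, 15:30–16:00, 17:00–19:00.
Yusuf → UTC: 15:30–16:15, 16:30–17:45, 18:15–19:00, 19:30–20:15, 20:45–21:00.
Rania → UTC: 04:15–05:15, 06:45–07:30, 07:45–08:30, 08:45–09:00, 10:30–11:00.
Brynn ∩ Yusuf: 15:30–16:00, 17:00–17:45, 18:15–19:00.
Brynn ∩ Yusuf ∩ Rania: (none).
Windows ≥ 90 min: (none).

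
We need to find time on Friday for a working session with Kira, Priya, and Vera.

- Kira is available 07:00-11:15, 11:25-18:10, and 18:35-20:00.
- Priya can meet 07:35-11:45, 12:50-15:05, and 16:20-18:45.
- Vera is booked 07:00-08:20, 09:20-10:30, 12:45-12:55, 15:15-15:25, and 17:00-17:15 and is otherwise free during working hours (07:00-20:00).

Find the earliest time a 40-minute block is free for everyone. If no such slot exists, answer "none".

08:20

Vera free within 07:00–20:00: 08:20–09:20, 10:30–12:45, 12:55–15:15, 15:25–17:00, 17:15–20:00.
Kira ∩ Priya: 07:35–11:15, 11:25–11:45, 12:50–15:05, 16:20–18:10, 18:35–18:45.
Kira ∩ Priya ∩ Vera: 08:20–09:20, 10:30–11:15, 11:25–11:45, 12:55–15:05, 16:20–17:00, 17:15–18:10, 18:35–18:45.
Windows ≥ 40 min: 08:20–09:20, 10:30–11:15, 12:55–15:05, 16:20–17:00, 17:15–18:10.
Earliest such window starts at 08:20.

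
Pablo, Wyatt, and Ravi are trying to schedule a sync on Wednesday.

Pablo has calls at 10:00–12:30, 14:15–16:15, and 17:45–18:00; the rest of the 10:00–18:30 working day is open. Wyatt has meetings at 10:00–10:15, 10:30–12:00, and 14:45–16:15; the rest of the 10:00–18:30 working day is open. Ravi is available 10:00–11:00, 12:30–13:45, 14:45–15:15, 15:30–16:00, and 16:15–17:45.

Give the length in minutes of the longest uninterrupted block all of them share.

90 minutes

Pablo free within 10:00–18:30: 12:30–14:15, 16:15–17:45, 18:00–18:30.
Wyatt free within 10:00–18:30: 10:15–10:30, 12:00–14:45, 16:15–18:30.
Pablo ∩ Wyatt: 12:30–14:15, 16:15–17:45, 18:00–18:30.
Pablo ∩ Wyatt ∩ Ravi: 12:30–13:45, 16:15–17:45.
Common window lengths: 75, 90 min; longest is 90.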